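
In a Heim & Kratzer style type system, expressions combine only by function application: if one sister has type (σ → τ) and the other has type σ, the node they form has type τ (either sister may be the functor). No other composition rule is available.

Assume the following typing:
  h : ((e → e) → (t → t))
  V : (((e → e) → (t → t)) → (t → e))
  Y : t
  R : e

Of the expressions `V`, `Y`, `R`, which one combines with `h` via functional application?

V

V — combines: V : (((e → e) → (t → t)) → (t → e)) takes h : ((e → e) → (t → t)) as argument, giving (t → e).
Y : t — no; h wants (e → e), and Y wants nothing (atomic).
R : e — no; h wants (e → e), and R wants nothing (atomic).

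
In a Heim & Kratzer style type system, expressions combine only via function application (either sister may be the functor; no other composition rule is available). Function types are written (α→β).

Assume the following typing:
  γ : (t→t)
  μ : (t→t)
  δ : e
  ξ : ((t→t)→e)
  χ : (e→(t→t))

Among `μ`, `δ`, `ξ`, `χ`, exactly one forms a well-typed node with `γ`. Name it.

μ : (t→t) — no; γ wants t, and μ wants t.
δ : e — no; γ wants t, and δ wants nothing (atomic).
ξ — combines: ξ : ((t→t)→e) takes γ : (t→t) as argument, giving e.
χ : (e→(t→t)) — no; γ wants t, and χ wants e.

ξ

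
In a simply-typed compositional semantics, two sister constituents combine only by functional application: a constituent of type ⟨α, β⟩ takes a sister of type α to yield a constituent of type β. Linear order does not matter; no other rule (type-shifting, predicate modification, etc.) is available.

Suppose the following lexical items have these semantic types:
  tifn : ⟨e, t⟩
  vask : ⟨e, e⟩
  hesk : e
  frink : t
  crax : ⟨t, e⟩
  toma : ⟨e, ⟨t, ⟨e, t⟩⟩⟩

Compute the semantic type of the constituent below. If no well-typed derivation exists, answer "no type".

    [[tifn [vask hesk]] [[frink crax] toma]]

⟨e, t⟩

[vask hesk]: vask is ⟨e, e⟩, hesk is e; result e.
[tifn [vask hesk]]: tifn is ⟨e, t⟩, [vask hesk] is e; result t.
[frink crax]: crax is ⟨t, e⟩, frink is t; result e.
[[frink crax] toma]: toma is ⟨e, ⟨t, ⟨e, t⟩⟩⟩, [frink crax] is e; result ⟨t, ⟨e, t⟩⟩.
[[tifn [vask hesk]] [[frink crax] toma]]: [[frink crax] toma] is ⟨t, ⟨e, t⟩⟩, [tifn [vask hesk]] is t; result ⟨e, t⟩.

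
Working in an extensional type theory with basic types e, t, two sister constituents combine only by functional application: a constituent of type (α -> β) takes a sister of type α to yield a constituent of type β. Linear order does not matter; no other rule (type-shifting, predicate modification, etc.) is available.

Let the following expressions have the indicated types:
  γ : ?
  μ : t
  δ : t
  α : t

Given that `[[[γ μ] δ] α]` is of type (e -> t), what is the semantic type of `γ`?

(t -> (t -> (t -> (e -> t))))

[[[γ μ] δ] α] is required to be (e -> t). α : t cannot yield (e -> t) as functor, so [[γ μ] δ] : (t -> (e -> t)).
[[γ μ] δ] is required to be (t -> (e -> t)). δ : t cannot yield (t -> (e -> t)) as functor, so [γ μ] : (t -> (t -> (e -> t))).
[γ μ] is required to be (t -> (t -> (e -> t))). μ : t cannot yield (t -> (t -> (e -> t))) as functor, so γ : (t -> (t -> (t -> (e -> t)))).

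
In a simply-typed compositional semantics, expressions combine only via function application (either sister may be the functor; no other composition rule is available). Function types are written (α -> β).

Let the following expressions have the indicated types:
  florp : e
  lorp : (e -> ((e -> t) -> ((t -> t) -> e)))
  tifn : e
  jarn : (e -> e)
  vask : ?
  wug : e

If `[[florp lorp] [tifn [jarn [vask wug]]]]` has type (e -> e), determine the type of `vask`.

For [[florp lorp] [tifn [jarn [vask wug]]]] to have type (e -> e) with [florp lorp] of type ((e -> t) -> ((t -> t) -> e)), [tifn [jarn [vask wug]]] must be the function: [tifn [jarn [vask wug]]] : (((e -> t) -> ((t -> t) -> e)) -> (e -> e)).
For [tifn [jarn [vask wug]]] to have type (((e -> t) -> ((t -> t) -> e)) -> (e -> e)) with tifn of type e, [jarn [vask wug]] must be the function: [jarn [vask wug]] : (e -> (((e -> t) -> ((t -> t) -> e)) -> (e -> e))).
For [jarn [vask wug]] to have type (e -> (((e -> t) -> ((t -> t) -> e)) -> (e -> e))) with jarn of type (e -> e), [vask wug] must be the function: [vask wug] : ((e -> e) -> (e -> (((e -> t) -> ((t -> t) -> e)) -> (e -> e)))).
For [vask wug] to have type ((e -> e) -> (e -> (((e -> t) -> ((t -> t) -> e)) -> (e -> e)))) with wug of type e, vask must be the function: vask : (e -> ((e -> e) -> (e -> (((e -> t) -> ((t -> t) -> e)) -> (e -> e))))).

(e -> ((e -> e) -> (e -> (((e -> t) -> ((t -> t) -> e)) -> (e -> e)))))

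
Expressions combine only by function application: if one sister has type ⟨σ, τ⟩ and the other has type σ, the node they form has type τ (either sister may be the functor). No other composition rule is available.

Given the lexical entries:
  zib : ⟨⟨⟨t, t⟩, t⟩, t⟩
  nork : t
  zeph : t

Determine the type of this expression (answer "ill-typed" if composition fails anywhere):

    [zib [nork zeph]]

ill-typed

[nork zeph]: t and t cannot combine by function application — type clash.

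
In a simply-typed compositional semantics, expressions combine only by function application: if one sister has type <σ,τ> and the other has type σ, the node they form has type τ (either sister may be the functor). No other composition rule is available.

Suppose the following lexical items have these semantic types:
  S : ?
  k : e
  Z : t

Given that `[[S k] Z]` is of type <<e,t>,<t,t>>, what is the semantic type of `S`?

[[S k] Z] is required to be <<e,t>,<t,t>>. Z : t cannot yield <<e,t>,<t,t>> as functor, so [S k] : <t,<<e,t>,<t,t>>>.
[S k] is required to be <t,<<e,t>,<t,t>>>. k : e cannot yield <t,<<e,t>,<t,t>>> as functor, so S : <e,<t,<<e,t>,<t,t>>>>.

<e,<t,<<e,t>,<t,t>>>>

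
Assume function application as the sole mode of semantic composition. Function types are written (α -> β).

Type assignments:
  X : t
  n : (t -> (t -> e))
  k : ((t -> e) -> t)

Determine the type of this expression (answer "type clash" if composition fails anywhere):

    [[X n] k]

[X n] — n of type (t -> (t -> e)) combines with X of type t: type (t -> e).
[[X n] k] — k of type ((t -> e) -> t) combines with [X n] of type (t -> e): type t.

t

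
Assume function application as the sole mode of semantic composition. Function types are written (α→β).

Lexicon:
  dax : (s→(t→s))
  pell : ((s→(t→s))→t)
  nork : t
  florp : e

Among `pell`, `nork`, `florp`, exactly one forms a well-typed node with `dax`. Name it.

pell

pell — combines: pell : ((s→(t→s))→t) takes dax : (s→(t→s)) as argument, giving t.
nork : t — does not combine with dax.
florp : e — does not combine with dax.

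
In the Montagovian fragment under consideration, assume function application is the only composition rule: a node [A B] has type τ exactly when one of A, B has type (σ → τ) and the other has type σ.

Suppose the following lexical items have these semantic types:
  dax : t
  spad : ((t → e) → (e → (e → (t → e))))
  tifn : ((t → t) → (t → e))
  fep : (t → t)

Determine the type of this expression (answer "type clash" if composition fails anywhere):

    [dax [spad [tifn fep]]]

[tifn fep]: ((t → t) → (t → e)) applied to (t → t) yields (t → e).
[spad [tifn fep]]: ((t → e) → (e → (e → (t → e)))) applied to (t → e) yields (e → (e → (t → e))).
[dax [spad [tifn fep]]]: t with (e → (e → (t → e))) — neither is a function whose domain matches the other; composition fails here.

type clash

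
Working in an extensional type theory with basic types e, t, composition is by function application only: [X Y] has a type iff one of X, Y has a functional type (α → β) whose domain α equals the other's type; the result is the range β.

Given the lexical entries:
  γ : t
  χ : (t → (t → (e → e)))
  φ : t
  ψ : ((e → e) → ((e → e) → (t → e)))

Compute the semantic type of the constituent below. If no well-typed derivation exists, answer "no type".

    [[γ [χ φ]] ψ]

[χ φ]: functor χ : (t → (t → (e → e))), argument φ : t; result (t → (e → e)).
[γ [χ φ]]: functor [χ φ] : (t → (e → e)), argument γ : t; result (e → e).
[[γ [χ φ]] ψ]: functor ψ : ((e → e) → ((e → e) → (t → e))), argument [γ [χ φ]] : (e → e); result ((e → e) → (t → e)).

((e → e) → (t → e))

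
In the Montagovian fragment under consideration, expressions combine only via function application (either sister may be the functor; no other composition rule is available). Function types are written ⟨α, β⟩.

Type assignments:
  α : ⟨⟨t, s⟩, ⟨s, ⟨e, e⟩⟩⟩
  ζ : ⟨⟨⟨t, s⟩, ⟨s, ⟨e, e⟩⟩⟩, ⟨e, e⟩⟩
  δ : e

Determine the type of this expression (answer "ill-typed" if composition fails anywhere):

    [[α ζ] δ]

[α ζ]: functor ζ : ⟨⟨⟨t, s⟩, ⟨s, ⟨e, e⟩⟩⟩, ⟨e, e⟩⟩, argument α : ⟨⟨t, s⟩, ⟨s, ⟨e, e⟩⟩⟩; result ⟨e, e⟩.
[[α ζ] δ]: functor [α ζ] : ⟨e, e⟩, argument δ : e; result e.

e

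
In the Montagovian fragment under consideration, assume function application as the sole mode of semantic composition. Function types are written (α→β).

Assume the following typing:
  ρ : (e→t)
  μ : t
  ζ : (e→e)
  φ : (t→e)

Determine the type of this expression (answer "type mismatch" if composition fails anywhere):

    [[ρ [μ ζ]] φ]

type mismatch

At [μ ζ]: neither t nor (e→e) can take the other as argument; the node is ill-typed.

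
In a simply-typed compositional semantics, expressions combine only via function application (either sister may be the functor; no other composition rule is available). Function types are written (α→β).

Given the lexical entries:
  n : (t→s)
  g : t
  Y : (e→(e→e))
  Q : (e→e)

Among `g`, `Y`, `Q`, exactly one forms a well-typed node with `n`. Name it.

g — combines: n : (t→s) takes g : t as argument, giving s.
Y : (e→(e→e)) — no; n wants t, and Y wants e.
Q : (e→e) — no; n wants t, and Q wants e.

g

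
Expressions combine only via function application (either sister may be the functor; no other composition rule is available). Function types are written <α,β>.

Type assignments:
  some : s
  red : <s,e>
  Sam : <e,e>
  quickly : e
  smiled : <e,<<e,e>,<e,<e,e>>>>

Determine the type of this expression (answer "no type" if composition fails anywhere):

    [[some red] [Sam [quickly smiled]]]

At [some red], red : <s,e> takes some : s, giving e.
At [quickly smiled], smiled : <e,<<e,e>,<e,<e,e>>>> takes quickly : e, giving <<e,e>,<e,<e,e>>>.
At [Sam [quickly smiled]], [quickly smiled] : <<e,e>,<e,<e,e>>> takes Sam : <e,e>, giving <e,<e,e>>.
At [[some red] [Sam [quickly smiled]]], [Sam [quickly smiled]] : <e,<e,e>> takes [some red] : e, giving <e,e>.

<e,e>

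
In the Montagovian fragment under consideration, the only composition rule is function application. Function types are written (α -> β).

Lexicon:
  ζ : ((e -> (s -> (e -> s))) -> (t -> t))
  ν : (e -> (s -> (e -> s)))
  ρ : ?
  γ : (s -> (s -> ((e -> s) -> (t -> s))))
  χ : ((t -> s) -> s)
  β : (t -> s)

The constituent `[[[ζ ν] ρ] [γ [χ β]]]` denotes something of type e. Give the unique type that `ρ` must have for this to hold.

((t -> t) -> ((s -> ((e -> s) -> (t -> s))) -> e))

[[[ζ ν] ρ] [γ [χ β]]] must have type e. The sister [γ [χ β]] has type (s -> ((e -> s) -> (t -> s))); that is not a function onto e, so [[ζ ν] ρ] must be the functor, of type ((s -> ((e -> s) -> (t -> s))) -> e).
[[ζ ν] ρ] must have type ((s -> ((e -> s) -> (t -> s))) -> e). The sister [ζ ν] has type (t -> t); that is not a function onto ((s -> ((e -> s) -> (t -> s))) -> e), so ρ must be the functor, of type ((t -> t) -> ((s -> ((e -> s) -> (t -> s))) -> e)).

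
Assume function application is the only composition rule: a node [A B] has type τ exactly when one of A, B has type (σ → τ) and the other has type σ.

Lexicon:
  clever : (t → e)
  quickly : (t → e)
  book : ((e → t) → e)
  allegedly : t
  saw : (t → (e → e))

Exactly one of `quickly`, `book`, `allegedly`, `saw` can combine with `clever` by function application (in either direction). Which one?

allegedly

quickly : (t → e) — clever needs t; quickly needs t; neither fits.
book : ((e → t) → e) — clever needs t; book needs (e → t); neither fits.
allegedly — combines: clever : (t → e) takes allegedly : t as argument, giving e.
saw : (t → (e → e)) — clever needs t; saw needs t; neither fits.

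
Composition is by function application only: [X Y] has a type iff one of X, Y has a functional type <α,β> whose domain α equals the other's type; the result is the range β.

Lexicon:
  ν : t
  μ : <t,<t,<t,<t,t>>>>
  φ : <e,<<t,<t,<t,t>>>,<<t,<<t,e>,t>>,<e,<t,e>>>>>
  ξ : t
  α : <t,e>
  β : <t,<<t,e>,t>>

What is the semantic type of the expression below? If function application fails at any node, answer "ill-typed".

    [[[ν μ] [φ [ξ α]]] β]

<e,<t,e>>

[ν μ]: μ is <t,<t,<t,<t,t>>>>, ν is t; result <t,<t,<t,t>>>.
[ξ α]: α is <t,e>, ξ is t; result e.
[φ [ξ α]]: φ is <e,<<t,<t,<t,t>>>,<<t,<<t,e>,t>>,<e,<t,e>>>>>, [ξ α] is e; result <<t,<t,<t,t>>>,<<t,<<t,e>,t>>,<e,<t,e>>>>.
[[ν μ] [φ [ξ α]]]: [φ [ξ α]] is <<t,<t,<t,t>>>,<<t,<<t,e>,t>>,<e,<t,e>>>>, [ν μ] is <t,<t,<t,t>>>; result <<t,<<t,e>,t>>,<e,<t,e>>>.
[[[ν μ] [φ [ξ α]]] β]: [[ν μ] [φ [ξ α]]] is <<t,<<t,e>,t>>,<e,<t,e>>>, β is <t,<<t,e>,t>>; result <e,<t,e>>.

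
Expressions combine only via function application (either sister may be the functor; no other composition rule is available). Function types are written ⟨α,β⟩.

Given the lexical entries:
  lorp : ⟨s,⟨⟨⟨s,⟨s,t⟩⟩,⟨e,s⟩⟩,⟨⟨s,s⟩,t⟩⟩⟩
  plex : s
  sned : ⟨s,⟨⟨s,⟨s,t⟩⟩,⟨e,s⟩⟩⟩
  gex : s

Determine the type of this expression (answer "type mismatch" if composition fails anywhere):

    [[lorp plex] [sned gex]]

⟨⟨s,s⟩,t⟩

[lorp plex] — lorp of type ⟨s,⟨⟨⟨s,⟨s,t⟩⟩,⟨e,s⟩⟩,⟨⟨s,s⟩,t⟩⟩⟩ combines with plex of type s: type ⟨⟨⟨s,⟨s,t⟩⟩,⟨e,s⟩⟩,⟨⟨s,s⟩,t⟩⟩.
[sned gex] — sned of type ⟨s,⟨⟨s,⟨s,t⟩⟩,⟨e,s⟩⟩⟩ combines with gex of type s: type ⟨⟨s,⟨s,t⟩⟩,⟨e,s⟩⟩.
[[lorp plex] [sned gex]] — [lorp plex] of type ⟨⟨⟨s,⟨s,t⟩⟩,⟨e,s⟩⟩,⟨⟨s,s⟩,t⟩⟩ combines with [sned gex] of type ⟨⟨s,⟨s,t⟩⟩,⟨e,s⟩⟩: type ⟨⟨s,s⟩,t⟩.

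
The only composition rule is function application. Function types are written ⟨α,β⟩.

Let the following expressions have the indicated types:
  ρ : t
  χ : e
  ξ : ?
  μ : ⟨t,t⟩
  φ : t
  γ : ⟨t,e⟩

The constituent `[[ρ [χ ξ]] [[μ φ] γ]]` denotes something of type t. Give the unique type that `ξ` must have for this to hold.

At [[ρ [χ ξ]] [[μ φ] γ]] (required: t): [[μ φ] γ] is e, which is not a function with range t; hence [ρ [χ ξ]] is the functor — type ⟨e,t⟩.
At [ρ [χ ξ]] (required: ⟨e,t⟩): ρ is t, which is not a function with range ⟨e,t⟩; hence [χ ξ] is the functor — type ⟨t,⟨e,t⟩⟩.
At [χ ξ] (required: ⟨t,⟨e,t⟩⟩): χ is e, which is not a function with range ⟨t,⟨e,t⟩⟩; hence ξ is the functor — type ⟨e,⟨t,⟨e,t⟩⟩⟩.

⟨e,⟨t,⟨e,t⟩⟩⟩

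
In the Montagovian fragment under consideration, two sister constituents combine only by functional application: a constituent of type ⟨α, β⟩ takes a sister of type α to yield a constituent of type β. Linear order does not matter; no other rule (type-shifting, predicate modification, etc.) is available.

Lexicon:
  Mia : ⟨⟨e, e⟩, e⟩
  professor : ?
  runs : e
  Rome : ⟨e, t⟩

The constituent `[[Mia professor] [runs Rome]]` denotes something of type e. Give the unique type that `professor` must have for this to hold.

⟨⟨⟨e, e⟩, e⟩, ⟨t, e⟩⟩

For [[Mia professor] [runs Rome]] to have type e with [runs Rome] of type t, [Mia professor] must be the function: [Mia professor] : ⟨t, e⟩.
For [Mia professor] to have type ⟨t, e⟩ with Mia of type ⟨⟨e, e⟩, e⟩, professor must be the function: professor : ⟨⟨⟨e, e⟩, e⟩, ⟨t, e⟩⟩.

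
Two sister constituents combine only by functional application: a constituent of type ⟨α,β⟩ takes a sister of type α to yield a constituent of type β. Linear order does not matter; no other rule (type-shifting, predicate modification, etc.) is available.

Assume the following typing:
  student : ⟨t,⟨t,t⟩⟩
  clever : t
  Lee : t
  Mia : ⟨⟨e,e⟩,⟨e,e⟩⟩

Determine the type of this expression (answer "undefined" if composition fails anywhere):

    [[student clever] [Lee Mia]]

[student clever]: ⟨t,⟨t,t⟩⟩ applied to t yields ⟨t,t⟩.
[Lee Mia]: t and ⟨⟨e,e⟩,⟨e,e⟩⟩ cannot combine by function application — type clash.

undefined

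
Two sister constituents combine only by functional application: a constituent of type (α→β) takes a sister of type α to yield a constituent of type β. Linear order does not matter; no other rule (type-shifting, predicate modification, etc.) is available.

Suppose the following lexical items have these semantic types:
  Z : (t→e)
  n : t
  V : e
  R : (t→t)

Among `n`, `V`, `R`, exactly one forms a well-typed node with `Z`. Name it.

n — combines: Z : (t→e) takes n : t as argument, giving e.
V : e — does not combine with Z.
R : (t→t) — does not combine with Z.

n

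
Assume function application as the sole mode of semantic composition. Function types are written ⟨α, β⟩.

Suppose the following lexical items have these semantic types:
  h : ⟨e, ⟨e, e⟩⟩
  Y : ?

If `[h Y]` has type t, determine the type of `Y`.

⟨⟨e, ⟨e, e⟩⟩, t⟩

At [h Y] (required: t): h is ⟨e, ⟨e, e⟩⟩, which is not a function with range t; hence Y is the functor — type ⟨⟨e, ⟨e, e⟩⟩, t⟩.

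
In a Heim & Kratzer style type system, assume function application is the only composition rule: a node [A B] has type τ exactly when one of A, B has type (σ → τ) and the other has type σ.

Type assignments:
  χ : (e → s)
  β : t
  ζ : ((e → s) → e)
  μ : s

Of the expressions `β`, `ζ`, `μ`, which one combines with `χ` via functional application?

β : t — χ needs e; β needs nothing (atomic); neither fits.
ζ — combines: ζ : ((e → s) → e) takes χ : (e → s) as argument, giving e.
μ : s — χ needs e; μ needs nothing (atomic); neither fits.

ζ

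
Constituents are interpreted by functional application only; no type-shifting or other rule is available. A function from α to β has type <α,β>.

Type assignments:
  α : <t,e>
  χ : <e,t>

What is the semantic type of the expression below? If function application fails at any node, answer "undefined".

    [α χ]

undefined

[α χ]: <t,e> and <e,t> cannot combine by function application — type clash.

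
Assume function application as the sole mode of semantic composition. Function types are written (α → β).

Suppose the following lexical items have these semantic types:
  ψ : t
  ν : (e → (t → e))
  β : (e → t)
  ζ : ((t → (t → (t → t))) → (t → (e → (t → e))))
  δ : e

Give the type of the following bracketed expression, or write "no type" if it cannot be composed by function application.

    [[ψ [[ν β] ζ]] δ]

[ν β]: (e → (t → e)) and (e → t) cannot combine by function application — type clash.

no type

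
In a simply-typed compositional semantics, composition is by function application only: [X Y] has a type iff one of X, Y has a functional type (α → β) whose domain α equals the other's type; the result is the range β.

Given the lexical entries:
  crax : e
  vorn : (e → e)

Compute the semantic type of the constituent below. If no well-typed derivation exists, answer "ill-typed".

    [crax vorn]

At [crax vorn], vorn : (e → e) takes crax : e, giving e.

e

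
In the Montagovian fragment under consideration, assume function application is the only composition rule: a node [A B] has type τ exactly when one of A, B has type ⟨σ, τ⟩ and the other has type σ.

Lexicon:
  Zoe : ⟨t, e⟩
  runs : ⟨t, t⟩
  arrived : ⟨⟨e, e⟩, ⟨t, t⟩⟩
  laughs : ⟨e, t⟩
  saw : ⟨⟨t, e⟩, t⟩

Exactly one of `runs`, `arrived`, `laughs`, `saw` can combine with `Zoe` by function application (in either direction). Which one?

runs : ⟨t, t⟩ — neither side's domain matches the other.
arrived : ⟨⟨e, e⟩, ⟨t, t⟩⟩ — neither side's domain matches the other.
laughs : ⟨e, t⟩ — neither side's domain matches the other.
saw — combines: saw : ⟨⟨t, e⟩, t⟩ takes Zoe : ⟨t, e⟩ as argument, giving t.

saw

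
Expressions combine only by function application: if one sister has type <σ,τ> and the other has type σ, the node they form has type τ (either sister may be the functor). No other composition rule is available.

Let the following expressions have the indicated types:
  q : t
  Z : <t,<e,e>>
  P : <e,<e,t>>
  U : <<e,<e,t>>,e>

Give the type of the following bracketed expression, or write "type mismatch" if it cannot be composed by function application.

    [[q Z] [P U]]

[q Z] — Z of type <t,<e,e>> combines with q of type t: type <e,e>.
[P U] — U of type <<e,<e,t>>,e> combines with P of type <e,<e,t>>: type e.
[[q Z] [P U]] — [q Z] of type <e,e> combines with [P U] of type e: type e.

e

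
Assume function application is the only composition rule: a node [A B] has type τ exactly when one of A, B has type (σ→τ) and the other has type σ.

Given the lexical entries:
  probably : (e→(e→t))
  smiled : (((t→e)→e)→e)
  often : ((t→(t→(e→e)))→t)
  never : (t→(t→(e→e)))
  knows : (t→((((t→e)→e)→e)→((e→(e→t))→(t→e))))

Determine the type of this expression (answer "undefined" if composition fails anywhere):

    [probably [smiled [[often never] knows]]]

(t→e)

[often never]: often is ((t→(t→(e→e)))→t), never is (t→(t→(e→e))); result t.
[[often never] knows]: knows is (t→((((t→e)→e)→e)→((e→(e→t))→(t→e)))), [often never] is t; result ((((t→e)→e)→e)→((e→(e→t))→(t→e))).
[smiled [[often never] knows]]: [[often never] knows] is ((((t→e)→e)→e)→((e→(e→t))→(t→e))), smiled is (((t→e)→e)→e); result ((e→(e→t))→(t→e)).
[probably [smiled [[often never] knows]]]: [smiled [[often never] knows]] is ((e→(e→t))→(t→e)), probably is (e→(e→t)); result (t→e).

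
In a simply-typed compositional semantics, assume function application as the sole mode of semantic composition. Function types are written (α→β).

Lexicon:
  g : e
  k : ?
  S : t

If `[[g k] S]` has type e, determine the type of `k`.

At [[g k] S] (required: e): S is t, which is not a function with range e; hence [g k] is the functor — type (t→e).
At [g k] (required: (t→e)): g is e, which is not a function with range (t→e); hence k is the functor — type (e→(t→e)).

(e→(t→e))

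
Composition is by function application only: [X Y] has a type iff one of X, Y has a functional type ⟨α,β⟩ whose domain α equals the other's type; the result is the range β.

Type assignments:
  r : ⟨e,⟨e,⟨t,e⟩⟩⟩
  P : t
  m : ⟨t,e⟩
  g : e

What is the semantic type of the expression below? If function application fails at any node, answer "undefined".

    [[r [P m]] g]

⟨t,e⟩

[P m]: ⟨t,e⟩ applied to t yields e.
[r [P m]]: ⟨e,⟨e,⟨t,e⟩⟩⟩ applied to e yields ⟨e,⟨t,e⟩⟩.
[[r [P m]] g]: ⟨e,⟨t,e⟩⟩ applied to e yields ⟨t,e⟩.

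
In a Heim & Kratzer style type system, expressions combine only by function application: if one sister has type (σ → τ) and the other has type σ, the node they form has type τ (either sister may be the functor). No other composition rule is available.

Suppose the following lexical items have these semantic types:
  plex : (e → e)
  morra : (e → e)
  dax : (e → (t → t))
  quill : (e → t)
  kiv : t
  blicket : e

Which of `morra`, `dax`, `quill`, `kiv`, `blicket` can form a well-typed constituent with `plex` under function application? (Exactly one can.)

blicket

morra : (e → e) — plex needs e; morra needs e; neither fits.
dax : (e → (t → t)) — plex needs e; dax needs e; neither fits.
quill : (e → t) — plex needs e; quill needs e; neither fits.
kiv : t — plex needs e; kiv needs nothing (atomic); neither fits.
blicket — combines: plex : (e → e) takes blicket : e as argument, giving e.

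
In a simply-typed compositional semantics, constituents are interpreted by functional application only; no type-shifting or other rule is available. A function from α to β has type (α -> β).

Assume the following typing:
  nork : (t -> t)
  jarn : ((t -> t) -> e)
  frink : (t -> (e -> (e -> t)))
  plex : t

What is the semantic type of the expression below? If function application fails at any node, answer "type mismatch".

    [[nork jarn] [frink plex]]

(e -> t)

[nork jarn]: ((t -> t) -> e) applied to (t -> t) yields e.
[frink plex]: (t -> (e -> (e -> t))) applied to t yields (e -> (e -> t)).
[[nork jarn] [frink plex]]: (e -> (e -> t)) applied to e yields (e -> t).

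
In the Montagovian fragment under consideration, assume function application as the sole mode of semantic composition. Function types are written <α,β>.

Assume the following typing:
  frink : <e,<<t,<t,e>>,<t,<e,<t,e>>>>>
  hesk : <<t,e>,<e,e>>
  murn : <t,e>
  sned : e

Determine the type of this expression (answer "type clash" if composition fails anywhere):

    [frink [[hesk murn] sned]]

At [hesk murn], hesk : <<t,e>,<e,e>> takes murn : <t,e>, giving <e,e>.
At [[hesk murn] sned], [hesk murn] : <e,e> takes sned : e, giving e.
At [frink [[hesk murn] sned]], frink : <e,<<t,<t,e>>,<t,<e,<t,e>>>>> takes [[hesk murn] sned] : e, giving <<t,<t,e>>,<t,<e,<t,e>>>>.

<<t,<t,e>>,<t,<e,<t,e>>>>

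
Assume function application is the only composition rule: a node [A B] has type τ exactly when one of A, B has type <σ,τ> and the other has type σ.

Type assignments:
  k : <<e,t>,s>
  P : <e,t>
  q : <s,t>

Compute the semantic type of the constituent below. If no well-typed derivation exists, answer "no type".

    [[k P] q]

[k P] — k of type <<e,t>,s> combines with P of type <e,t>: type s.
[[k P] q] — q of type <s,t> combines with [k P] of type s: type t.

t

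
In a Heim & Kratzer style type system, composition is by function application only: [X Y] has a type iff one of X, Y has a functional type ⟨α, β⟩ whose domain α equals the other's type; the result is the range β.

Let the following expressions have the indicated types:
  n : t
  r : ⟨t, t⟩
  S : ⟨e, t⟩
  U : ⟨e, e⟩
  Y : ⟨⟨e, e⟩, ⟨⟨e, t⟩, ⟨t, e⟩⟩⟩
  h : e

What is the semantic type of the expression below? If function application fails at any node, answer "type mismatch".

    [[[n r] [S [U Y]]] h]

[n r]: ⟨t, t⟩ applied to t yields t.
[U Y]: ⟨⟨e, e⟩, ⟨⟨e, t⟩, ⟨t, e⟩⟩⟩ applied to ⟨e, e⟩ yields ⟨⟨e, t⟩, ⟨t, e⟩⟩.
[S [U Y]]: ⟨⟨e, t⟩, ⟨t, e⟩⟩ applied to ⟨e, t⟩ yields ⟨t, e⟩.
[[n r] [S [U Y]]]: ⟨t, e⟩ applied to t yields e.
At [[[n r] [S [U Y]]] h]: neither e nor e can take the other as argument; the node is ill-typed.

type mismatch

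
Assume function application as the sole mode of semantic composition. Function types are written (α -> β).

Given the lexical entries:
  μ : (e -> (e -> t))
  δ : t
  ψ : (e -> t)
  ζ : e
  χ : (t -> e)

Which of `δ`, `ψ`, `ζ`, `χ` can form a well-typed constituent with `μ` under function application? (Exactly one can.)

δ : t — neither side's domain matches the other.
ψ : (e -> t) — neither side's domain matches the other.
ζ — combines: μ : (e -> (e -> t)) takes ζ : e as argument, giving (e -> t).
χ : (t -> e) — neither side's domain matches the other.

ζ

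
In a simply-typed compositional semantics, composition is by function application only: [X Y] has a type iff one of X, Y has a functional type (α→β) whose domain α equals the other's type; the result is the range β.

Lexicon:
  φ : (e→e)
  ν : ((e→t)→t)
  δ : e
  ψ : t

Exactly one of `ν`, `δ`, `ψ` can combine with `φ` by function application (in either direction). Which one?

ν : ((e→t)→t) — does not combine with φ.
δ — combines: φ : (e→e) takes δ : e as argument, giving e.
ψ : t — does not combine with φ.

δ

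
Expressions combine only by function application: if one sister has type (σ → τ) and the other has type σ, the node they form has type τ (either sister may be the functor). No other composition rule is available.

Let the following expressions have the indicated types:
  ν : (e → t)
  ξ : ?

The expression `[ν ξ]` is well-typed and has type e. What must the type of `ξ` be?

For [ν ξ] to have type e with ν of type (e → t), ξ must be the function: ξ : ((e → t) → e).

((e → t) → e)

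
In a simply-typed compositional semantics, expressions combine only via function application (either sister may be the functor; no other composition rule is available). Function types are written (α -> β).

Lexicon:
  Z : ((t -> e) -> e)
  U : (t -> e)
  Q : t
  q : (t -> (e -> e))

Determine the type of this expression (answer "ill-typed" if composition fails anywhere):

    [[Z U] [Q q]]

[Z U] — Z of type ((t -> e) -> e) combines with U of type (t -> e): type e.
[Q q] — q of type (t -> (e -> e)) combines with Q of type t: type (e -> e).
[[Z U] [Q q]] — [Q q] of type (e -> e) combines with [Z U] of type e: type e.

e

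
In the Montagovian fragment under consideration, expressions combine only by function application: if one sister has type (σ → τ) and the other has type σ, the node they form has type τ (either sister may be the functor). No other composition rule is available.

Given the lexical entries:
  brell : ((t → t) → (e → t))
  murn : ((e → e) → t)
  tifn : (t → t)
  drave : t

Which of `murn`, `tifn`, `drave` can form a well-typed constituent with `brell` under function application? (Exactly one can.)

murn : ((e → e) → t) — neither side's domain matches the other.
tifn — combines: brell : ((t → t) → (e → t)) takes tifn : (t → t) as argument, giving (e → t).
drave : t — neither side's domain matches the other.

tifn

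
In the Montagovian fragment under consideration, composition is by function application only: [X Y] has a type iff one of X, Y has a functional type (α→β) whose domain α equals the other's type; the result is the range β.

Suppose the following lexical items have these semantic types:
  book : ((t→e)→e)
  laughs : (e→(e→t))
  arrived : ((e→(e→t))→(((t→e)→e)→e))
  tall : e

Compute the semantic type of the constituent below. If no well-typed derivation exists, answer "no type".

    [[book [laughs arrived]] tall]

no type

[laughs arrived]: ((e→(e→t))→(((t→e)→e)→e)) applied to (e→(e→t)) yields (((t→e)→e)→e).
[book [laughs arrived]]: (((t→e)→e)→e) applied to ((t→e)→e) yields e.
At [[book [laughs arrived]] tall]: neither e nor e can take the other as argument; the node is ill-typed.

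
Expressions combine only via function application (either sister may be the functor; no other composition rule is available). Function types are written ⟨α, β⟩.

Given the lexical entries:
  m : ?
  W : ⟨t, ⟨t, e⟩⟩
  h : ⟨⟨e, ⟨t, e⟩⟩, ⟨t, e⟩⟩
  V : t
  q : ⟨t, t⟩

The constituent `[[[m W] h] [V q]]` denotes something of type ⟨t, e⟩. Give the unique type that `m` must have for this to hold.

[[[m W] h] [V q]] is required to be ⟨t, e⟩. [V q] : t cannot yield ⟨t, e⟩ as functor, so [[m W] h] : ⟨t, ⟨t, e⟩⟩.
[[m W] h] is required to be ⟨t, ⟨t, e⟩⟩. h : ⟨⟨e, ⟨t, e⟩⟩, ⟨t, e⟩⟩ cannot yield ⟨t, ⟨t, e⟩⟩ as functor, so [m W] : ⟨⟨⟨e, ⟨t, e⟩⟩, ⟨t, e⟩⟩, ⟨t, ⟨t, e⟩⟩⟩.
[m W] is required to be ⟨⟨⟨e, ⟨t, e⟩⟩, ⟨t, e⟩⟩, ⟨t, ⟨t, e⟩⟩⟩. W : ⟨t, ⟨t, e⟩⟩ cannot yield ⟨⟨⟨e, ⟨t, e⟩⟩, ⟨t, e⟩⟩, ⟨t, ⟨t, e⟩⟩⟩ as functor, so m : ⟨⟨t, ⟨t, e⟩⟩, ⟨⟨⟨e, ⟨t, e⟩⟩, ⟨t, e⟩⟩, ⟨t, ⟨t, e⟩⟩⟩⟩.

⟨⟨t, ⟨t, e⟩⟩, ⟨⟨⟨e, ⟨t, e⟩⟩, ⟨t, e⟩⟩, ⟨t, ⟨t, e⟩⟩⟩⟩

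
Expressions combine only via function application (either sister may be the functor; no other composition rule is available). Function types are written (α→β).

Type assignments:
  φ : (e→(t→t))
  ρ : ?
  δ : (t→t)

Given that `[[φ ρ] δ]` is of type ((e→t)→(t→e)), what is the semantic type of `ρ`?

((e→(t→t))→((t→t)→((e→t)→(t→e))))

[[φ ρ] δ] is required to be ((e→t)→(t→e)). δ : (t→t) cannot yield ((e→t)→(t→e)) as functor, so [φ ρ] : ((t→t)→((e→t)→(t→e))).
[φ ρ] is required to be ((t→t)→((e→t)→(t→e))). φ : (e→(t→t)) cannot yield ((t→t)→((e→t)→(t→e))) as functor, so ρ : ((e→(t→t))→((t→t)→((e→t)→(t→e)))).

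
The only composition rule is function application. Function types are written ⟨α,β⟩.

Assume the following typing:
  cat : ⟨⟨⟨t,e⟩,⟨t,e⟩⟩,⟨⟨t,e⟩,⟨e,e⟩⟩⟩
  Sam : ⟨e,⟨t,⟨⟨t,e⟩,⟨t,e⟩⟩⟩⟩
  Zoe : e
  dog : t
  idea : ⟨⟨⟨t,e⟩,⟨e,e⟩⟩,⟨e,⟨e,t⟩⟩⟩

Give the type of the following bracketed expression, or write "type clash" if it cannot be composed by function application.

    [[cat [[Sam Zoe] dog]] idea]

⟨e,⟨e,t⟩⟩

[Sam Zoe]: functor Sam : ⟨e,⟨t,⟨⟨t,e⟩,⟨t,e⟩⟩⟩⟩, argument Zoe : e; result ⟨t,⟨⟨t,e⟩,⟨t,e⟩⟩⟩.
[[Sam Zoe] dog]: functor [Sam Zoe] : ⟨t,⟨⟨t,e⟩,⟨t,e⟩⟩⟩, argument dog : t; result ⟨⟨t,e⟩,⟨t,e⟩⟩.
[cat [[Sam Zoe] dog]]: functor cat : ⟨⟨⟨t,e⟩,⟨t,e⟩⟩,⟨⟨t,e⟩,⟨e,e⟩⟩⟩, argument [[Sam Zoe] dog] : ⟨⟨t,e⟩,⟨t,e⟩⟩; result ⟨⟨t,e⟩,⟨e,e⟩⟩.
[[cat [[Sam Zoe] dog]] idea]: functor idea : ⟨⟨⟨t,e⟩,⟨e,e⟩⟩,⟨e,⟨e,t⟩⟩⟩, argument [cat [[Sam Zoe] dog]] : ⟨⟨t,e⟩,⟨e,e⟩⟩; result ⟨e,⟨e,t⟩⟩.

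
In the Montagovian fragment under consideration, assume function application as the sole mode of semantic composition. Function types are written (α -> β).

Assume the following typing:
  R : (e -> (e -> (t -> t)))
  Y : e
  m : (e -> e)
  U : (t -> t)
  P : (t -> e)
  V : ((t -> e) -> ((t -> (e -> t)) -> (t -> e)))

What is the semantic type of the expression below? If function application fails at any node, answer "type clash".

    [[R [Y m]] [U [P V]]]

[Y m]: (e -> e) applied to e yields e.
[R [Y m]]: (e -> (e -> (t -> t))) applied to e yields (e -> (t -> t)).
[P V]: ((t -> e) -> ((t -> (e -> t)) -> (t -> e))) applied to (t -> e) yields ((t -> (e -> t)) -> (t -> e)).
[U [P V]]: (t -> t) and ((t -> (e -> t)) -> (t -> e)) cannot combine by function application — type clash.

type clash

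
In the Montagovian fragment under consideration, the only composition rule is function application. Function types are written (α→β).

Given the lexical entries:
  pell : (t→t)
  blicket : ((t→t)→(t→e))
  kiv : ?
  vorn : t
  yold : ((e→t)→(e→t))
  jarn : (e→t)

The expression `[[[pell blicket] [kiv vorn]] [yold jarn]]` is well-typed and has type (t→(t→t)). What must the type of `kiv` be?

(t→((t→e)→((e→t)→(t→(t→t)))))

For [[[pell blicket] [kiv vorn]] [yold jarn]] to have type (t→(t→t)) with [yold jarn] of type (e→t), [[pell blicket] [kiv vorn]] must be the function: [[pell blicket] [kiv vorn]] : ((e→t)→(t→(t→t))).
For [[pell blicket] [kiv vorn]] to have type ((e→t)→(t→(t→t))) with [pell blicket] of type (t→e), [kiv vorn] must be the function: [kiv vorn] : ((t→e)→((e→t)→(t→(t→t)))).
For [kiv vorn] to have type ((t→e)→((e→t)→(t→(t→t)))) with vorn of type t, kiv must be the function: kiv : (t→((t→e)→((e→t)→(t→(t→t))))).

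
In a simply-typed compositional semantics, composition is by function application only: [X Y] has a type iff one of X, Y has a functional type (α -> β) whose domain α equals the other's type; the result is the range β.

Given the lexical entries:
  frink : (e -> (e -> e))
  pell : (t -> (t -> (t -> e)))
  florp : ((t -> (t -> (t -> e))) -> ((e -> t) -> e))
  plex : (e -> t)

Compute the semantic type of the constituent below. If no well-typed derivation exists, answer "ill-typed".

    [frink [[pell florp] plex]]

(e -> e)

[pell florp]: ((t -> (t -> (t -> e))) -> ((e -> t) -> e)) applied to (t -> (t -> (t -> e))) yields ((e -> t) -> e).
[[pell florp] plex]: ((e -> t) -> e) applied to (e -> t) yields e.
[frink [[pell florp] plex]]: (e -> (e -> e)) applied to e yields (e -> e).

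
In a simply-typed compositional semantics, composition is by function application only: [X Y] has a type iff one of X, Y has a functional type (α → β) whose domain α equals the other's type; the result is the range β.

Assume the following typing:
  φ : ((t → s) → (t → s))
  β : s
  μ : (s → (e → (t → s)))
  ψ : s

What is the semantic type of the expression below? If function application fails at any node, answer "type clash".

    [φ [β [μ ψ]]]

[μ ψ] — μ of type (s → (e → (t → s))) combines with ψ of type s: type (e → (t → s)).
At [β [μ ψ]]: neither s nor (e → (t → s)) can take the other as argument; the node is ill-typed.

type clash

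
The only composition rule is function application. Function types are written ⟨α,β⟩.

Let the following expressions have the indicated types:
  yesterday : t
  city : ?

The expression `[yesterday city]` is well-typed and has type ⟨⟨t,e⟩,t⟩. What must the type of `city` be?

⟨t,⟨⟨t,e⟩,t⟩⟩

For [yesterday city] to have type ⟨⟨t,e⟩,t⟩ with yesterday of type t, city must be the function: city : ⟨t,⟨⟨t,e⟩,t⟩⟩.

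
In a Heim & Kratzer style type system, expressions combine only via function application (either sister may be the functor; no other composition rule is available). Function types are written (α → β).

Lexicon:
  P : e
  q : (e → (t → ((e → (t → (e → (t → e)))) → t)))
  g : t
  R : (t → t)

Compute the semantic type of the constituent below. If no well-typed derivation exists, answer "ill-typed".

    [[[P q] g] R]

[P q]: q is (e → (t → ((e → (t → (e → (t → e)))) → t))), P is e; result (t → ((e → (t → (e → (t → e)))) → t)).
[[P q] g]: [P q] is (t → ((e → (t → (e → (t → e)))) → t)), g is t; result ((e → (t → (e → (t → e)))) → t).
At [[[P q] g] R]: neither ((e → (t → (e → (t → e)))) → t) nor (t → t) can take the other as argument; the node is ill-typed.

ill-typed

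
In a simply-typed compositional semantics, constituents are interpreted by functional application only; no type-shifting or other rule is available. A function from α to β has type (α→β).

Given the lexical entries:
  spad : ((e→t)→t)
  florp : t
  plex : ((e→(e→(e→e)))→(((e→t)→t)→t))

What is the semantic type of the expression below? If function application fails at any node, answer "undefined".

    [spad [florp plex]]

undefined

At [florp plex]: neither t nor ((e→(e→(e→e)))→(((e→t)→t)→t)) can take the other as argument; the node is ill-typed.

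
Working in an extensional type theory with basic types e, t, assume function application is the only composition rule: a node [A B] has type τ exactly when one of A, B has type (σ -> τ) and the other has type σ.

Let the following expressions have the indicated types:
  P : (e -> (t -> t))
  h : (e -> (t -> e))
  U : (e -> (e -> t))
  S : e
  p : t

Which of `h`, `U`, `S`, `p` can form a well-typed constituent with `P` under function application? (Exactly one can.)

S

h : (e -> (t -> e)) — does not combine with P.
U : (e -> (e -> t)) — does not combine with P.
S — combines: P : (e -> (t -> t)) takes S : e as argument, giving (t -> t).
p : t — does not combine with P.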